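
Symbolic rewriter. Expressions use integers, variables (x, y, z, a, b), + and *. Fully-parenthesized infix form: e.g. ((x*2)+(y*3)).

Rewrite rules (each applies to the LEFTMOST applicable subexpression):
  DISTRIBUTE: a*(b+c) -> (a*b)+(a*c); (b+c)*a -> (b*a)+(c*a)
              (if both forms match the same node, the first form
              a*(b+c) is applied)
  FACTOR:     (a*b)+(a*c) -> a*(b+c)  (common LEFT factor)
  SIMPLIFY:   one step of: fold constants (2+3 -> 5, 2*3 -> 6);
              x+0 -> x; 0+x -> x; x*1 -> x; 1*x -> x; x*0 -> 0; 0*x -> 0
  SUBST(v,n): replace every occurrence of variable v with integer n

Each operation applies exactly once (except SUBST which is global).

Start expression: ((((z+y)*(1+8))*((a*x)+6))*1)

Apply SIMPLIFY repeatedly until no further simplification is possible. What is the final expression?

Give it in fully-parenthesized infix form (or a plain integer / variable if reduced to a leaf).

Start: ((((z+y)*(1+8))*((a*x)+6))*1)
Step 1: at root: ((((z+y)*(1+8))*((a*x)+6))*1) -> (((z+y)*(1+8))*((a*x)+6)); overall: ((((z+y)*(1+8))*((a*x)+6))*1) -> (((z+y)*(1+8))*((a*x)+6))
Step 2: at LR: (1+8) -> 9; overall: (((z+y)*(1+8))*((a*x)+6)) -> (((z+y)*9)*((a*x)+6))
Fixed point: (((z+y)*9)*((a*x)+6))

Answer: (((z+y)*9)*((a*x)+6))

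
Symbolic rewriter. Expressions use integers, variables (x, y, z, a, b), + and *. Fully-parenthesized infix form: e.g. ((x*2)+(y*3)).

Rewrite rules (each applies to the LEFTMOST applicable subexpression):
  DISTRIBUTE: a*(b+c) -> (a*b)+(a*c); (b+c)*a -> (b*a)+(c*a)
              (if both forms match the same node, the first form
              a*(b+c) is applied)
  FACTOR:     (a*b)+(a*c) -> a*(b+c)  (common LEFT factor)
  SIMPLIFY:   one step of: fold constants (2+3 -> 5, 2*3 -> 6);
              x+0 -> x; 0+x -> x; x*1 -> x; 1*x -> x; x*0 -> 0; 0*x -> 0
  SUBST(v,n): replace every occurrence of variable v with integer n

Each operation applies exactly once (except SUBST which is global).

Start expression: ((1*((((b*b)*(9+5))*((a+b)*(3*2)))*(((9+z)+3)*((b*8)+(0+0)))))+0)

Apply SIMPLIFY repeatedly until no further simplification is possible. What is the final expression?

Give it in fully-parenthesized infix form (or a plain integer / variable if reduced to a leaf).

Start: ((1*((((b*b)*(9+5))*((a+b)*(3*2)))*(((9+z)+3)*((b*8)+(0+0)))))+0)
Step 1: at root: ((1*((((b*b)*(9+5))*((a+b)*(3*2)))*(((9+z)+3)*((b*8)+(0+0)))))+0) -> (1*((((b*b)*(9+5))*((a+b)*(3*2)))*(((9+z)+3)*((b*8)+(0+0))))); overall: ((1*((((b*b)*(9+5))*((a+b)*(3*2)))*(((9+z)+3)*((b*8)+(0+0)))))+0) -> (1*((((b*b)*(9+5))*((a+b)*(3*2)))*(((9+z)+3)*((b*8)+(0+0)))))
Step 2: at root: (1*((((b*b)*(9+5))*((a+b)*(3*2)))*(((9+z)+3)*((b*8)+(0+0))))) -> ((((b*b)*(9+5))*((a+b)*(3*2)))*(((9+z)+3)*((b*8)+(0+0)))); overall: (1*((((b*b)*(9+5))*((a+b)*(3*2)))*(((9+z)+3)*((b*8)+(0+0))))) -> ((((b*b)*(9+5))*((a+b)*(3*2)))*(((9+z)+3)*((b*8)+(0+0))))
Step 3: at LLR: (9+5) -> 14; overall: ((((b*b)*(9+5))*((a+b)*(3*2)))*(((9+z)+3)*((b*8)+(0+0)))) -> ((((b*b)*14)*((a+b)*(3*2)))*(((9+z)+3)*((b*8)+(0+0))))
Step 4: at LRR: (3*2) -> 6; overall: ((((b*b)*14)*((a+b)*(3*2)))*(((9+z)+3)*((b*8)+(0+0)))) -> ((((b*b)*14)*((a+b)*6))*(((9+z)+3)*((b*8)+(0+0))))
Step 5: at RRR: (0+0) -> 0; overall: ((((b*b)*14)*((a+b)*6))*(((9+z)+3)*((b*8)+(0+0)))) -> ((((b*b)*14)*((a+b)*6))*(((9+z)+3)*((b*8)+0)))
Step 6: at RR: ((b*8)+0) -> (b*8); overall: ((((b*b)*14)*((a+b)*6))*(((9+z)+3)*((b*8)+0))) -> ((((b*b)*14)*((a+b)*6))*(((9+z)+3)*(b*8)))
Fixed point: ((((b*b)*14)*((a+b)*6))*(((9+z)+3)*(b*8)))

Answer: ((((b*b)*14)*((a+b)*6))*(((9+z)+3)*(b*8)))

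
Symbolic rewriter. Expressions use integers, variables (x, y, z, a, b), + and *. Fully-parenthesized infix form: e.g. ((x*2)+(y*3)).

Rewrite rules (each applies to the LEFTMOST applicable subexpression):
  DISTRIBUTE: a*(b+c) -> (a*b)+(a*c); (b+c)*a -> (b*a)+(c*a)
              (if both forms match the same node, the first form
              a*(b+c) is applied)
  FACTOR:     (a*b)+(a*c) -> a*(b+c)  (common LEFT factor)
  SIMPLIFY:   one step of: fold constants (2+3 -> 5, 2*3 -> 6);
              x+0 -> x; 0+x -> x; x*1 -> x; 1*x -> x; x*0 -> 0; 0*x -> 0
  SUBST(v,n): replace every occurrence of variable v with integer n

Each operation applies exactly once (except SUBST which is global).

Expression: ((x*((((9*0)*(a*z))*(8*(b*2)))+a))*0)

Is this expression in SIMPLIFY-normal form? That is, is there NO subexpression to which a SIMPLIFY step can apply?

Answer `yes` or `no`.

Answer: no

Derivation:
Expression: ((x*((((9*0)*(a*z))*(8*(b*2)))+a))*0)
Scanning for simplifiable subexpressions (pre-order)...
  at root: ((x*((((9*0)*(a*z))*(8*(b*2)))+a))*0) (SIMPLIFIABLE)
  at L: (x*((((9*0)*(a*z))*(8*(b*2)))+a)) (not simplifiable)
  at LR: ((((9*0)*(a*z))*(8*(b*2)))+a) (not simplifiable)
  at LRL: (((9*0)*(a*z))*(8*(b*2))) (not simplifiable)
  at LRLL: ((9*0)*(a*z)) (not simplifiable)
  at LRLLL: (9*0) (SIMPLIFIABLE)
  at LRLLR: (a*z) (not simplifiable)
  at LRLR: (8*(b*2)) (not simplifiable)
  at LRLRR: (b*2) (not simplifiable)
Found simplifiable subexpr at path root: ((x*((((9*0)*(a*z))*(8*(b*2)))+a))*0)
One SIMPLIFY step would give: 0
-> NOT in normal form.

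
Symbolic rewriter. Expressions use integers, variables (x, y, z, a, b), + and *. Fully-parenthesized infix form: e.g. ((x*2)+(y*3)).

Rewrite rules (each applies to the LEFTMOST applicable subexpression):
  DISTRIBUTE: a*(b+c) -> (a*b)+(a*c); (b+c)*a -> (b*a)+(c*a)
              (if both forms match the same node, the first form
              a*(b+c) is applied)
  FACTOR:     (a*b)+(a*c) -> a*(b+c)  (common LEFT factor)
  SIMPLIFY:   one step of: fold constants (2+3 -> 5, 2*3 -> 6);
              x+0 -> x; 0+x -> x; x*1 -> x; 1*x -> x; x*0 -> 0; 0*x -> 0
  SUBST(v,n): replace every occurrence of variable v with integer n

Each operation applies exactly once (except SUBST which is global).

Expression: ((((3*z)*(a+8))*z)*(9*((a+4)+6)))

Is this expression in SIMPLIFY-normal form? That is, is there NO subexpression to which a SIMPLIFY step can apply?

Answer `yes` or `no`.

Answer: yes

Derivation:
Expression: ((((3*z)*(a+8))*z)*(9*((a+4)+6)))
Scanning for simplifiable subexpressions (pre-order)...
  at root: ((((3*z)*(a+8))*z)*(9*((a+4)+6))) (not simplifiable)
  at L: (((3*z)*(a+8))*z) (not simplifiable)
  at LL: ((3*z)*(a+8)) (not simplifiable)
  at LLL: (3*z) (not simplifiable)
  at LLR: (a+8) (not simplifiable)
  at R: (9*((a+4)+6)) (not simplifiable)
  at RR: ((a+4)+6) (not simplifiable)
  at RRL: (a+4) (not simplifiable)
Result: no simplifiable subexpression found -> normal form.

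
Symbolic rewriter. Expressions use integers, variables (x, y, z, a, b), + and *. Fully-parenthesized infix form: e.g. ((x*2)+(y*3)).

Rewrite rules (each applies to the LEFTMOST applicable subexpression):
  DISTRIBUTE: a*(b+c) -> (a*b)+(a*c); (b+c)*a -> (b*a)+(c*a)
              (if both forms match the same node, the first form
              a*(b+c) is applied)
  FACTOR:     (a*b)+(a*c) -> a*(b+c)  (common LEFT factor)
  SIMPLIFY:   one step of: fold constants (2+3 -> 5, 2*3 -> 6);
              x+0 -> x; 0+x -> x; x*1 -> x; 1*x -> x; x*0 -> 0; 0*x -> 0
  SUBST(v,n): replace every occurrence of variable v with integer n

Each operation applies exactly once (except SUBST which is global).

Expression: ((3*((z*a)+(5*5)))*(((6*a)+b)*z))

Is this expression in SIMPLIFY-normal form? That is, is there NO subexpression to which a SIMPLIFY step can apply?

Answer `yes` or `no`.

Expression: ((3*((z*a)+(5*5)))*(((6*a)+b)*z))
Scanning for simplifiable subexpressions (pre-order)...
  at root: ((3*((z*a)+(5*5)))*(((6*a)+b)*z)) (not simplifiable)
  at L: (3*((z*a)+(5*5))) (not simplifiable)
  at LR: ((z*a)+(5*5)) (not simplifiable)
  at LRL: (z*a) (not simplifiable)
  at LRR: (5*5) (SIMPLIFIABLE)
  at R: (((6*a)+b)*z) (not simplifiable)
  at RL: ((6*a)+b) (not simplifiable)
  at RLL: (6*a) (not simplifiable)
Found simplifiable subexpr at path LRR: (5*5)
One SIMPLIFY step would give: ((3*((z*a)+25))*(((6*a)+b)*z))
-> NOT in normal form.

Answer: no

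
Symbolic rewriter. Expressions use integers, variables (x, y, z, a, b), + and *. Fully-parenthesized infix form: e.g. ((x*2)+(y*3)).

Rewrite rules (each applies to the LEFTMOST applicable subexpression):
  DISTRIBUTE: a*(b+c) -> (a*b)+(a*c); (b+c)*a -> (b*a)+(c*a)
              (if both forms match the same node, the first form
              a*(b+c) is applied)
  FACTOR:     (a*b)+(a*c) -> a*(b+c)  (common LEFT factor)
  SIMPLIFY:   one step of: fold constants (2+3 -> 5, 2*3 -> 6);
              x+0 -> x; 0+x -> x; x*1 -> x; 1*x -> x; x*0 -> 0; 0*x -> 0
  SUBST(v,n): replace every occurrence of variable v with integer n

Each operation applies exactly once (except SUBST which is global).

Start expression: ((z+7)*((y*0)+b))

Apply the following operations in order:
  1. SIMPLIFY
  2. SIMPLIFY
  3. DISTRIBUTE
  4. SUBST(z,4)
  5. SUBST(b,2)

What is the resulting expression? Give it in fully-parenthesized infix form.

Start: ((z+7)*((y*0)+b))
Apply SIMPLIFY at RL (target: (y*0)): ((z+7)*((y*0)+b)) -> ((z+7)*(0+b))
Apply SIMPLIFY at R (target: (0+b)): ((z+7)*(0+b)) -> ((z+7)*b)
Apply DISTRIBUTE at root (target: ((z+7)*b)): ((z+7)*b) -> ((z*b)+(7*b))
Apply SUBST(z,4): ((z*b)+(7*b)) -> ((4*b)+(7*b))
Apply SUBST(b,2): ((4*b)+(7*b)) -> ((4*2)+(7*2))

Answer: ((4*2)+(7*2))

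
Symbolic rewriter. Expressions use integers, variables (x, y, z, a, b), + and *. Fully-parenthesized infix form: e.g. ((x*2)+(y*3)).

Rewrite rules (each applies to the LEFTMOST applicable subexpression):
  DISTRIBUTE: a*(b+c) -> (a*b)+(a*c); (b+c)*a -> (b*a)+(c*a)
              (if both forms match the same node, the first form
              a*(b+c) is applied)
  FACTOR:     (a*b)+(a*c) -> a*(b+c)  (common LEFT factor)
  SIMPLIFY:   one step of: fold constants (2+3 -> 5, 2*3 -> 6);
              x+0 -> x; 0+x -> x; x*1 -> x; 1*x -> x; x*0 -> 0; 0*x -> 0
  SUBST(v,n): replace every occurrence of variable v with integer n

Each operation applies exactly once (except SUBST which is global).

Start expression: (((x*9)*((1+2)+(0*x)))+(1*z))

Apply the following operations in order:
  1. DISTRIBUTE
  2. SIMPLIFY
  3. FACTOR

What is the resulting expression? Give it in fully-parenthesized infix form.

Start: (((x*9)*((1+2)+(0*x)))+(1*z))
Apply DISTRIBUTE at L (target: ((x*9)*((1+2)+(0*x)))): (((x*9)*((1+2)+(0*x)))+(1*z)) -> ((((x*9)*(1+2))+((x*9)*(0*x)))+(1*z))
Apply SIMPLIFY at LLR (target: (1+2)): ((((x*9)*(1+2))+((x*9)*(0*x)))+(1*z)) -> ((((x*9)*3)+((x*9)*(0*x)))+(1*z))
Apply FACTOR at L (target: (((x*9)*3)+((x*9)*(0*x)))): ((((x*9)*3)+((x*9)*(0*x)))+(1*z)) -> (((x*9)*(3+(0*x)))+(1*z))

Answer: (((x*9)*(3+(0*x)))+(1*z))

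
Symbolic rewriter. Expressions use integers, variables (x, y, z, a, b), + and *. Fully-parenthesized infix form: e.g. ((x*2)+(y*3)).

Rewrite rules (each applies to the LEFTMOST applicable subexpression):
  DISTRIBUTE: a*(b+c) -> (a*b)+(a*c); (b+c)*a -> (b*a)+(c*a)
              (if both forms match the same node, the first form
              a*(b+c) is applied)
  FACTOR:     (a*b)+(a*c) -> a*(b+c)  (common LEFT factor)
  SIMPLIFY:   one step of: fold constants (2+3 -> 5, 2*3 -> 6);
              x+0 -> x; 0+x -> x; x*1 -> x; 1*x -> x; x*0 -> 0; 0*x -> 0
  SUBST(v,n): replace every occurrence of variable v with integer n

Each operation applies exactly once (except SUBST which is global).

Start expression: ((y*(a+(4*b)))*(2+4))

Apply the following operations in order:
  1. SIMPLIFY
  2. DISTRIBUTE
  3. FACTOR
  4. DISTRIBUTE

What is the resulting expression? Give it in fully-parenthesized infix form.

Start: ((y*(a+(4*b)))*(2+4))
Apply SIMPLIFY at R (target: (2+4)): ((y*(a+(4*b)))*(2+4)) -> ((y*(a+(4*b)))*6)
Apply DISTRIBUTE at L (target: (y*(a+(4*b)))): ((y*(a+(4*b)))*6) -> (((y*a)+(y*(4*b)))*6)
Apply FACTOR at L (target: ((y*a)+(y*(4*b)))): (((y*a)+(y*(4*b)))*6) -> ((y*(a+(4*b)))*6)
Apply DISTRIBUTE at L (target: (y*(a+(4*b)))): ((y*(a+(4*b)))*6) -> (((y*a)+(y*(4*b)))*6)

Answer: (((y*a)+(y*(4*b)))*6)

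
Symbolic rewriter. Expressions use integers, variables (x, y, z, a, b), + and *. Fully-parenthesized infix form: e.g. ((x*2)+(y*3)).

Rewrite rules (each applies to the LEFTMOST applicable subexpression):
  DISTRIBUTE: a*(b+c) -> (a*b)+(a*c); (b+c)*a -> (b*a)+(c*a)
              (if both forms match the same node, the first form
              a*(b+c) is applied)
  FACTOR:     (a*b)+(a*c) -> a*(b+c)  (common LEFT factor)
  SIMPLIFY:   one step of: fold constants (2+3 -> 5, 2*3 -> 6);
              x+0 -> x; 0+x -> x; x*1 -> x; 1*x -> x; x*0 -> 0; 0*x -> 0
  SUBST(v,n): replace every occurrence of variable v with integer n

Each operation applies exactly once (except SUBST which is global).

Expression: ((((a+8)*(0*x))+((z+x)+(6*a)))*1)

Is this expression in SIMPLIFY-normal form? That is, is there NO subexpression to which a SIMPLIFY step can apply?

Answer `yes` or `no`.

Expression: ((((a+8)*(0*x))+((z+x)+(6*a)))*1)
Scanning for simplifiable subexpressions (pre-order)...
  at root: ((((a+8)*(0*x))+((z+x)+(6*a)))*1) (SIMPLIFIABLE)
  at L: (((a+8)*(0*x))+((z+x)+(6*a))) (not simplifiable)
  at LL: ((a+8)*(0*x)) (not simplifiable)
  at LLL: (a+8) (not simplifiable)
  at LLR: (0*x) (SIMPLIFIABLE)
  at LR: ((z+x)+(6*a)) (not simplifiable)
  at LRL: (z+x) (not simplifiable)
  at LRR: (6*a) (not simplifiable)
Found simplifiable subexpr at path root: ((((a+8)*(0*x))+((z+x)+(6*a)))*1)
One SIMPLIFY step would give: (((a+8)*(0*x))+((z+x)+(6*a)))
-> NOT in normal form.

Answer: no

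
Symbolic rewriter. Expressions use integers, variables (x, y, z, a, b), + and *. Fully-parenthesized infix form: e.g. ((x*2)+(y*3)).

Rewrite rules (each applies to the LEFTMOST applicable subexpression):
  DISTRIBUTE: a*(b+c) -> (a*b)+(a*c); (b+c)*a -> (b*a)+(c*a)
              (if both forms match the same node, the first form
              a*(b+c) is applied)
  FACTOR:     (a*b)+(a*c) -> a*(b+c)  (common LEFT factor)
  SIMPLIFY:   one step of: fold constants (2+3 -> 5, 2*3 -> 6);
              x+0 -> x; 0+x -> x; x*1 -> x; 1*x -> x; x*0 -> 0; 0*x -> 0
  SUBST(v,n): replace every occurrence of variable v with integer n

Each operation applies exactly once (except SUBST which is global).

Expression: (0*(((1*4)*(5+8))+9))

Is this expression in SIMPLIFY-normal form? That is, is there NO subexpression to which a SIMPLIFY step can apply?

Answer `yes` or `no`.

Answer: no

Derivation:
Expression: (0*(((1*4)*(5+8))+9))
Scanning for simplifiable subexpressions (pre-order)...
  at root: (0*(((1*4)*(5+8))+9)) (SIMPLIFIABLE)
  at R: (((1*4)*(5+8))+9) (not simplifiable)
  at RL: ((1*4)*(5+8)) (not simplifiable)
  at RLL: (1*4) (SIMPLIFIABLE)
  at RLR: (5+8) (SIMPLIFIABLE)
Found simplifiable subexpr at path root: (0*(((1*4)*(5+8))+9))
One SIMPLIFY step would give: 0
-> NOT in normal form.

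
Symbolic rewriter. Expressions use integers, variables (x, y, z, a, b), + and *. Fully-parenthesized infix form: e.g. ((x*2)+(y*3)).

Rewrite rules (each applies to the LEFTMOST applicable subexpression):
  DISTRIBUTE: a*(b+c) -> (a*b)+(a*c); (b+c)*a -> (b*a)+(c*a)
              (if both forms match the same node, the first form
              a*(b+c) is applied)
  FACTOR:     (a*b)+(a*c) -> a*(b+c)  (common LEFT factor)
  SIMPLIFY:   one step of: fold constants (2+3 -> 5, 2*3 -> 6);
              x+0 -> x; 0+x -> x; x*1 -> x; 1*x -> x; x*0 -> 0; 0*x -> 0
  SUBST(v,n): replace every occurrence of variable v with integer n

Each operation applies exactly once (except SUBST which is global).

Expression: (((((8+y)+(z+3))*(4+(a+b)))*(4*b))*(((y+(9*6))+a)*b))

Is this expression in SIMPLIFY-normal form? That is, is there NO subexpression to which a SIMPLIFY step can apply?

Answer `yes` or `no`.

Expression: (((((8+y)+(z+3))*(4+(a+b)))*(4*b))*(((y+(9*6))+a)*b))
Scanning for simplifiable subexpressions (pre-order)...
  at root: (((((8+y)+(z+3))*(4+(a+b)))*(4*b))*(((y+(9*6))+a)*b)) (not simplifiable)
  at L: ((((8+y)+(z+3))*(4+(a+b)))*(4*b)) (not simplifiable)
  at LL: (((8+y)+(z+3))*(4+(a+b))) (not simplifiable)
  at LLL: ((8+y)+(z+3)) (not simplifiable)
  at LLLL: (8+y) (not simplifiable)
  at LLLR: (z+3) (not simplifiable)
  at LLR: (4+(a+b)) (not simplifiable)
  at LLRR: (a+b) (not simplifiable)
  at LR: (4*b) (not simplifiable)
  at R: (((y+(9*6))+a)*b) (not simplifiable)
  at RL: ((y+(9*6))+a) (not simplifiable)
  at RLL: (y+(9*6)) (not simplifiable)
  at RLLR: (9*6) (SIMPLIFIABLE)
Found simplifiable subexpr at path RLLR: (9*6)
One SIMPLIFY step would give: (((((8+y)+(z+3))*(4+(a+b)))*(4*b))*(((y+54)+a)*b))
-> NOT in normal form.

Answer: no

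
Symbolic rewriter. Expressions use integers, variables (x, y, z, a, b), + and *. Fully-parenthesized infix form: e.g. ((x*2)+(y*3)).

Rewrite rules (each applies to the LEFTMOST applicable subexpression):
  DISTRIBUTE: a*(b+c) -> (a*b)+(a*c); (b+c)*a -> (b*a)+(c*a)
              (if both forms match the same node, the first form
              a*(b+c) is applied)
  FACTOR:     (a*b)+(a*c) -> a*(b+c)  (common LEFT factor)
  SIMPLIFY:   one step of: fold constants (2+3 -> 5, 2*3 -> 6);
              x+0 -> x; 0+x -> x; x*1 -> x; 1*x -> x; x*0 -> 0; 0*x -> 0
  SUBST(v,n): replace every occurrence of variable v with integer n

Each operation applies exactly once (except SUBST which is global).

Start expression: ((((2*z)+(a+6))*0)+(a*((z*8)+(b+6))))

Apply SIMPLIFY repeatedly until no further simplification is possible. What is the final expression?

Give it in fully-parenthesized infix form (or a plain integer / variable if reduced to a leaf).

Start: ((((2*z)+(a+6))*0)+(a*((z*8)+(b+6))))
Step 1: at L: (((2*z)+(a+6))*0) -> 0; overall: ((((2*z)+(a+6))*0)+(a*((z*8)+(b+6)))) -> (0+(a*((z*8)+(b+6))))
Step 2: at root: (0+(a*((z*8)+(b+6)))) -> (a*((z*8)+(b+6))); overall: (0+(a*((z*8)+(b+6)))) -> (a*((z*8)+(b+6)))
Fixed point: (a*((z*8)+(b+6)))

Answer: (a*((z*8)+(b+6)))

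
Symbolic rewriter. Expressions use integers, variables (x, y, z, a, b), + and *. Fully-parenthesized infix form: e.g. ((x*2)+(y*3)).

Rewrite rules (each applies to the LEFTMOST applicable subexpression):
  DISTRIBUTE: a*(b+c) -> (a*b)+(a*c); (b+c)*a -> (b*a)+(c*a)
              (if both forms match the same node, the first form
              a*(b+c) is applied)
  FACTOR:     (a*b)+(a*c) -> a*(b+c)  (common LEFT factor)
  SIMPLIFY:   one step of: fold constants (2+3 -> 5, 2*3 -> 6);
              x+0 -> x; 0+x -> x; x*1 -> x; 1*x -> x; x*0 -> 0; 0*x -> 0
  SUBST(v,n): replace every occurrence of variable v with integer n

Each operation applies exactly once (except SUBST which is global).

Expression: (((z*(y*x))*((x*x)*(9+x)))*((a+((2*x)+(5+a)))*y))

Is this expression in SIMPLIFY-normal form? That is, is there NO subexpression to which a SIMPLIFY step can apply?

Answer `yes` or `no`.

Expression: (((z*(y*x))*((x*x)*(9+x)))*((a+((2*x)+(5+a)))*y))
Scanning for simplifiable subexpressions (pre-order)...
  at root: (((z*(y*x))*((x*x)*(9+x)))*((a+((2*x)+(5+a)))*y)) (not simplifiable)
  at L: ((z*(y*x))*((x*x)*(9+x))) (not simplifiable)
  at LL: (z*(y*x)) (not simplifiable)
  at LLR: (y*x) (not simplifiable)
  at LR: ((x*x)*(9+x)) (not simplifiable)
  at LRL: (x*x) (not simplifiable)
  at LRR: (9+x) (not simplifiable)
  at R: ((a+((2*x)+(5+a)))*y) (not simplifiable)
  at RL: (a+((2*x)+(5+a))) (not simplifiable)
  at RLR: ((2*x)+(5+a)) (not simplifiable)
  at RLRL: (2*x) (not simplifiable)
  at RLRR: (5+a) (not simplifiable)
Result: no simplifiable subexpression found -> normal form.

Answer: yes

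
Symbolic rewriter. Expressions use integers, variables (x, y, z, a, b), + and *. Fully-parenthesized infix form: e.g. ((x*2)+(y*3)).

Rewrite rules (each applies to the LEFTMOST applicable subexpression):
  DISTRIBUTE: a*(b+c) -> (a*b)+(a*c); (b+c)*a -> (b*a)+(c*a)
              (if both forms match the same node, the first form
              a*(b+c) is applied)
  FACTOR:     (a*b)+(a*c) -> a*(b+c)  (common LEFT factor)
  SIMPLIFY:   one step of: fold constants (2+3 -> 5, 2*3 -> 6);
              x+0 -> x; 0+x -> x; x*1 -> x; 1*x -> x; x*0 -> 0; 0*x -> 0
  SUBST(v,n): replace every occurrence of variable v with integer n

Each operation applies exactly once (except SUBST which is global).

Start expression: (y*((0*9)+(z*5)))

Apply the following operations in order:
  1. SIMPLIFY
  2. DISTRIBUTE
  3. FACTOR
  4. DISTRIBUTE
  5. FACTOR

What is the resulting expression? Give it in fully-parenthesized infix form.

Answer: (y*(0+(z*5)))

Derivation:
Start: (y*((0*9)+(z*5)))
Apply SIMPLIFY at RL (target: (0*9)): (y*((0*9)+(z*5))) -> (y*(0+(z*5)))
Apply DISTRIBUTE at root (target: (y*(0+(z*5)))): (y*(0+(z*5))) -> ((y*0)+(y*(z*5)))
Apply FACTOR at root (target: ((y*0)+(y*(z*5)))): ((y*0)+(y*(z*5))) -> (y*(0+(z*5)))
Apply DISTRIBUTE at root (target: (y*(0+(z*5)))): (y*(0+(z*5))) -> ((y*0)+(y*(z*5)))
Apply FACTOR at root (target: ((y*0)+(y*(z*5)))): ((y*0)+(y*(z*5))) -> (y*(0+(z*5)))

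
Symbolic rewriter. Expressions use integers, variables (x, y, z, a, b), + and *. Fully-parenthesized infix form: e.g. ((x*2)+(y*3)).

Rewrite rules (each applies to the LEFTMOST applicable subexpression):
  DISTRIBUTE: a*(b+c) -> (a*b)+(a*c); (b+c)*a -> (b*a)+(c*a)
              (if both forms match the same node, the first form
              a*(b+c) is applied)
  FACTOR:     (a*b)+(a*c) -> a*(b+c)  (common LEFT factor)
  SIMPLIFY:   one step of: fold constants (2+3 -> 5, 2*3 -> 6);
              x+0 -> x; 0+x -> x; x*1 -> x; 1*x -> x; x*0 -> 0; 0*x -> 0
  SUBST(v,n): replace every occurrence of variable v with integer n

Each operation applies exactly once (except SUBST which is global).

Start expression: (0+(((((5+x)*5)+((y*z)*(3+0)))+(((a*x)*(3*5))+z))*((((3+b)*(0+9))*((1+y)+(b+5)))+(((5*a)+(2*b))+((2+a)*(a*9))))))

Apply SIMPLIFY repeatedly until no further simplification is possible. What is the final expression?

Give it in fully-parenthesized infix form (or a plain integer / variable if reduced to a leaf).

Start: (0+(((((5+x)*5)+((y*z)*(3+0)))+(((a*x)*(3*5))+z))*((((3+b)*(0+9))*((1+y)+(b+5)))+(((5*a)+(2*b))+((2+a)*(a*9))))))
Step 1: at root: (0+(((((5+x)*5)+((y*z)*(3+0)))+(((a*x)*(3*5))+z))*((((3+b)*(0+9))*((1+y)+(b+5)))+(((5*a)+(2*b))+((2+a)*(a*9)))))) -> (((((5+x)*5)+((y*z)*(3+0)))+(((a*x)*(3*5))+z))*((((3+b)*(0+9))*((1+y)+(b+5)))+(((5*a)+(2*b))+((2+a)*(a*9))))); overall: (0+(((((5+x)*5)+((y*z)*(3+0)))+(((a*x)*(3*5))+z))*((((3+b)*(0+9))*((1+y)+(b+5)))+(((5*a)+(2*b))+((2+a)*(a*9)))))) -> (((((5+x)*5)+((y*z)*(3+0)))+(((a*x)*(3*5))+z))*((((3+b)*(0+9))*((1+y)+(b+5)))+(((5*a)+(2*b))+((2+a)*(a*9)))))
Step 2: at LLRR: (3+0) -> 3; overall: (((((5+x)*5)+((y*z)*(3+0)))+(((a*x)*(3*5))+z))*((((3+b)*(0+9))*((1+y)+(b+5)))+(((5*a)+(2*b))+((2+a)*(a*9))))) -> (((((5+x)*5)+((y*z)*3))+(((a*x)*(3*5))+z))*((((3+b)*(0+9))*((1+y)+(b+5)))+(((5*a)+(2*b))+((2+a)*(a*9)))))
Step 3: at LRLR: (3*5) -> 15; overall: (((((5+x)*5)+((y*z)*3))+(((a*x)*(3*5))+z))*((((3+b)*(0+9))*((1+y)+(b+5)))+(((5*a)+(2*b))+((2+a)*(a*9))))) -> (((((5+x)*5)+((y*z)*3))+(((a*x)*15)+z))*((((3+b)*(0+9))*((1+y)+(b+5)))+(((5*a)+(2*b))+((2+a)*(a*9)))))
Step 4: at RLLR: (0+9) -> 9; overall: (((((5+x)*5)+((y*z)*3))+(((a*x)*15)+z))*((((3+b)*(0+9))*((1+y)+(b+5)))+(((5*a)+(2*b))+((2+a)*(a*9))))) -> (((((5+x)*5)+((y*z)*3))+(((a*x)*15)+z))*((((3+b)*9)*((1+y)+(b+5)))+(((5*a)+(2*b))+((2+a)*(a*9)))))
Fixed point: (((((5+x)*5)+((y*z)*3))+(((a*x)*15)+z))*((((3+b)*9)*((1+y)+(b+5)))+(((5*a)+(2*b))+((2+a)*(a*9)))))

Answer: (((((5+x)*5)+((y*z)*3))+(((a*x)*15)+z))*((((3+b)*9)*((1+y)+(b+5)))+(((5*a)+(2*b))+((2+a)*(a*9)))))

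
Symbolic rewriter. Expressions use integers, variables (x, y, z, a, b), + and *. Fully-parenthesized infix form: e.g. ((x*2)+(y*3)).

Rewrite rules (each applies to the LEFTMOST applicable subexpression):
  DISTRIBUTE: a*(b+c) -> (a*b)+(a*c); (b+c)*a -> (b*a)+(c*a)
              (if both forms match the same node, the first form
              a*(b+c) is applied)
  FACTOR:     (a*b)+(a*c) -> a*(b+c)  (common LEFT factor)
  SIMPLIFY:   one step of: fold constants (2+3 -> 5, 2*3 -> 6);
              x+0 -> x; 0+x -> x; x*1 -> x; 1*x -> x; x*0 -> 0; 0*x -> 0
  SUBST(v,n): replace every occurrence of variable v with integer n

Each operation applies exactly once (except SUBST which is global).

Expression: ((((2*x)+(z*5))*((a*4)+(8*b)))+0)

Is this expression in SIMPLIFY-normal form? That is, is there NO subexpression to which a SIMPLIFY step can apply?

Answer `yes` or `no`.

Answer: no

Derivation:
Expression: ((((2*x)+(z*5))*((a*4)+(8*b)))+0)
Scanning for simplifiable subexpressions (pre-order)...
  at root: ((((2*x)+(z*5))*((a*4)+(8*b)))+0) (SIMPLIFIABLE)
  at L: (((2*x)+(z*5))*((a*4)+(8*b))) (not simplifiable)
  at LL: ((2*x)+(z*5)) (not simplifiable)
  at LLL: (2*x) (not simplifiable)
  at LLR: (z*5) (not simplifiable)
  at LR: ((a*4)+(8*b)) (not simplifiable)
  at LRL: (a*4) (not simplifiable)
  at LRR: (8*b) (not simplifiable)
Found simplifiable subexpr at path root: ((((2*x)+(z*5))*((a*4)+(8*b)))+0)
One SIMPLIFY step would give: (((2*x)+(z*5))*((a*4)+(8*b)))
-> NOT in normal form.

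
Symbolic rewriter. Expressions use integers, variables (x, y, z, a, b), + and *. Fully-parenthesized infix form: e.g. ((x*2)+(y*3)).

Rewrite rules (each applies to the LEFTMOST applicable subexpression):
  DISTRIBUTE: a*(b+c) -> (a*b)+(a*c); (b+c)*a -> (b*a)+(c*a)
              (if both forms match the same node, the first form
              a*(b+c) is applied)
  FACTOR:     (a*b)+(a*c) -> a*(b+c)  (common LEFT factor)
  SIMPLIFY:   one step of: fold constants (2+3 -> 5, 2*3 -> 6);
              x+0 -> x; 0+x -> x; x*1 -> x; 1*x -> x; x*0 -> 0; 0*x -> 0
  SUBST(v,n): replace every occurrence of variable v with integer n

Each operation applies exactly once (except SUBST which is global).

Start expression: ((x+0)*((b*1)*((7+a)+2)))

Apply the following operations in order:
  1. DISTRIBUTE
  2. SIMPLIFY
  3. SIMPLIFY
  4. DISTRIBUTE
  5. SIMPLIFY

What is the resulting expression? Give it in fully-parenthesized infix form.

Answer: (x*((b*(7+a))+(b*2)))

Derivation:
Start: ((x+0)*((b*1)*((7+a)+2)))
Apply DISTRIBUTE at root (target: ((x+0)*((b*1)*((7+a)+2)))): ((x+0)*((b*1)*((7+a)+2))) -> ((x*((b*1)*((7+a)+2)))+(0*((b*1)*((7+a)+2))))
Apply SIMPLIFY at LRL (target: (b*1)): ((x*((b*1)*((7+a)+2)))+(0*((b*1)*((7+a)+2)))) -> ((x*(b*((7+a)+2)))+(0*((b*1)*((7+a)+2))))
Apply SIMPLIFY at R (target: (0*((b*1)*((7+a)+2)))): ((x*(b*((7+a)+2)))+(0*((b*1)*((7+a)+2)))) -> ((x*(b*((7+a)+2)))+0)
Apply DISTRIBUTE at LR (target: (b*((7+a)+2))): ((x*(b*((7+a)+2)))+0) -> ((x*((b*(7+a))+(b*2)))+0)
Apply SIMPLIFY at root (target: ((x*((b*(7+a))+(b*2)))+0)): ((x*((b*(7+a))+(b*2)))+0) -> (x*((b*(7+a))+(b*2)))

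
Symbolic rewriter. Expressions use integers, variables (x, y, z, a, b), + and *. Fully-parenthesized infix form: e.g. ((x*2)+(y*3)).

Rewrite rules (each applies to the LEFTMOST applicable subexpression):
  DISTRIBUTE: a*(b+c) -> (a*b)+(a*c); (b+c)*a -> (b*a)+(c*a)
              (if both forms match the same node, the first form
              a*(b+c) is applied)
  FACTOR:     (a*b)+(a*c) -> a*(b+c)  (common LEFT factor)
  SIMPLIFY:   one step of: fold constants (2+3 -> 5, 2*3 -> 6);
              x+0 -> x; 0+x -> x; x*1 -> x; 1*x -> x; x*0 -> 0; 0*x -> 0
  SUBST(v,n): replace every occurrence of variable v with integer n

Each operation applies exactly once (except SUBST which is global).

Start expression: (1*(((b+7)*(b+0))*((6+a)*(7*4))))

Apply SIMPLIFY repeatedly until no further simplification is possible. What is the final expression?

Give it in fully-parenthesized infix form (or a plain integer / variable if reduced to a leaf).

Answer: (((b+7)*b)*((6+a)*28))

Derivation:
Start: (1*(((b+7)*(b+0))*((6+a)*(7*4))))
Step 1: at root: (1*(((b+7)*(b+0))*((6+a)*(7*4)))) -> (((b+7)*(b+0))*((6+a)*(7*4))); overall: (1*(((b+7)*(b+0))*((6+a)*(7*4)))) -> (((b+7)*(b+0))*((6+a)*(7*4)))
Step 2: at LR: (b+0) -> b; overall: (((b+7)*(b+0))*((6+a)*(7*4))) -> (((b+7)*b)*((6+a)*(7*4)))
Step 3: at RR: (7*4) -> 28; overall: (((b+7)*b)*((6+a)*(7*4))) -> (((b+7)*b)*((6+a)*28))
Fixed point: (((b+7)*b)*((6+a)*28))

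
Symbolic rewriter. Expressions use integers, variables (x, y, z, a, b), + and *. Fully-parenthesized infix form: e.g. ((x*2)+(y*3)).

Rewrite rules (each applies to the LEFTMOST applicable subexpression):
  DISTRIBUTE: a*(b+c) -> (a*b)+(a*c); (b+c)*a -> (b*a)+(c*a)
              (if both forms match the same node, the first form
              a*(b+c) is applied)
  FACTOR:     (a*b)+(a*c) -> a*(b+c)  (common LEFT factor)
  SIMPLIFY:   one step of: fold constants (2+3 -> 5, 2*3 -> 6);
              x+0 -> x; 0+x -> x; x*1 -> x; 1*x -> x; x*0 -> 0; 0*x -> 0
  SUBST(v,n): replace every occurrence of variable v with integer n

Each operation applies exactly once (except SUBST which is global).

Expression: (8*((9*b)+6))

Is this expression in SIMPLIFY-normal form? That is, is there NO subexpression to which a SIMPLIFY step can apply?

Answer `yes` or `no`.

Expression: (8*((9*b)+6))
Scanning for simplifiable subexpressions (pre-order)...
  at root: (8*((9*b)+6)) (not simplifiable)
  at R: ((9*b)+6) (not simplifiable)
  at RL: (9*b) (not simplifiable)
Result: no simplifiable subexpression found -> normal form.

Answer: yes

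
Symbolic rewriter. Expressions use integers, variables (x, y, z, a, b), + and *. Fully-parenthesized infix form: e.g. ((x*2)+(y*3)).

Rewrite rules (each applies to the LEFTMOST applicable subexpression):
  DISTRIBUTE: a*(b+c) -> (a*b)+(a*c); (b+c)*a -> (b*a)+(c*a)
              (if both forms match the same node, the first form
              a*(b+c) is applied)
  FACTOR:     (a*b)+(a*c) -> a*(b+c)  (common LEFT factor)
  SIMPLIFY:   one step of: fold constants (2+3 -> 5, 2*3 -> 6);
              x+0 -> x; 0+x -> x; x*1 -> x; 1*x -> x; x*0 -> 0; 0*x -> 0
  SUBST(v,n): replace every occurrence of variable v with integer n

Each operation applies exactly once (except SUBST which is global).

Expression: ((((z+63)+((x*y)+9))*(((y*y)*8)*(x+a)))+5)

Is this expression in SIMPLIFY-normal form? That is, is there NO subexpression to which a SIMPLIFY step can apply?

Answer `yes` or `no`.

Expression: ((((z+63)+((x*y)+9))*(((y*y)*8)*(x+a)))+5)
Scanning for simplifiable subexpressions (pre-order)...
  at root: ((((z+63)+((x*y)+9))*(((y*y)*8)*(x+a)))+5) (not simplifiable)
  at L: (((z+63)+((x*y)+9))*(((y*y)*8)*(x+a))) (not simplifiable)
  at LL: ((z+63)+((x*y)+9)) (not simplifiable)
  at LLL: (z+63) (not simplifiable)
  at LLR: ((x*y)+9) (not simplifiable)
  at LLRL: (x*y) (not simplifiable)
  at LR: (((y*y)*8)*(x+a)) (not simplifiable)
  at LRL: ((y*y)*8) (not simplifiable)
  at LRLL: (y*y) (not simplifiable)
  at LRR: (x+a) (not simplifiable)
Result: no simplifiable subexpression found -> normal form.

Answer: yes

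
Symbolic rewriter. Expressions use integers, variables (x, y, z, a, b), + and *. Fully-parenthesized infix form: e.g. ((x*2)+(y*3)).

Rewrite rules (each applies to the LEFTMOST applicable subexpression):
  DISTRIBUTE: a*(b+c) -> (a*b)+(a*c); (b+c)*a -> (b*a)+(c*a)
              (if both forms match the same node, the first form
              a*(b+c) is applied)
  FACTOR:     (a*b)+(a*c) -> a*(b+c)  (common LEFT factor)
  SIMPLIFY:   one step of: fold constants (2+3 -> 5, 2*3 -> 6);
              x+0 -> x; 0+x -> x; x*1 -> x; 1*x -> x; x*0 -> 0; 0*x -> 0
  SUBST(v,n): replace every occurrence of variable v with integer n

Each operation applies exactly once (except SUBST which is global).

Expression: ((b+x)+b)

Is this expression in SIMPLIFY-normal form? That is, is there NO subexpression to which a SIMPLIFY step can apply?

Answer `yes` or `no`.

Expression: ((b+x)+b)
Scanning for simplifiable subexpressions (pre-order)...
  at root: ((b+x)+b) (not simplifiable)
  at L: (b+x) (not simplifiable)
Result: no simplifiable subexpression found -> normal form.

Answer: yes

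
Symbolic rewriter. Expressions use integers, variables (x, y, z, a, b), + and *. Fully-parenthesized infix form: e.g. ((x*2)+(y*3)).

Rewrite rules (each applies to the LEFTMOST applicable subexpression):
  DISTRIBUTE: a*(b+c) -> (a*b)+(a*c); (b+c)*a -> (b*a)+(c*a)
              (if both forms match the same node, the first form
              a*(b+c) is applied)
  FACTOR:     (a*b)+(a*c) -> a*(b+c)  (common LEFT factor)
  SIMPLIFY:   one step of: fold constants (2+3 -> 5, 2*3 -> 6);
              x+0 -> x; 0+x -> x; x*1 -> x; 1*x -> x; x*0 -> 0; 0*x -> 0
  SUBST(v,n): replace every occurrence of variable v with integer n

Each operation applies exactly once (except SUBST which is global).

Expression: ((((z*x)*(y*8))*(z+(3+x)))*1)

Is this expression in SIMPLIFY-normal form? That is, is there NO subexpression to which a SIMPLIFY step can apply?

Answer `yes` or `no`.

Answer: no

Derivation:
Expression: ((((z*x)*(y*8))*(z+(3+x)))*1)
Scanning for simplifiable subexpressions (pre-order)...
  at root: ((((z*x)*(y*8))*(z+(3+x)))*1) (SIMPLIFIABLE)
  at L: (((z*x)*(y*8))*(z+(3+x))) (not simplifiable)
  at LL: ((z*x)*(y*8)) (not simplifiable)
  at LLL: (z*x) (not simplifiable)
  at LLR: (y*8) (not simplifiable)
  at LR: (z+(3+x)) (not simplifiable)
  at LRR: (3+x) (not simplifiable)
Found simplifiable subexpr at path root: ((((z*x)*(y*8))*(z+(3+x)))*1)
One SIMPLIFY step would give: (((z*x)*(y*8))*(z+(3+x)))
-> NOT in normal form.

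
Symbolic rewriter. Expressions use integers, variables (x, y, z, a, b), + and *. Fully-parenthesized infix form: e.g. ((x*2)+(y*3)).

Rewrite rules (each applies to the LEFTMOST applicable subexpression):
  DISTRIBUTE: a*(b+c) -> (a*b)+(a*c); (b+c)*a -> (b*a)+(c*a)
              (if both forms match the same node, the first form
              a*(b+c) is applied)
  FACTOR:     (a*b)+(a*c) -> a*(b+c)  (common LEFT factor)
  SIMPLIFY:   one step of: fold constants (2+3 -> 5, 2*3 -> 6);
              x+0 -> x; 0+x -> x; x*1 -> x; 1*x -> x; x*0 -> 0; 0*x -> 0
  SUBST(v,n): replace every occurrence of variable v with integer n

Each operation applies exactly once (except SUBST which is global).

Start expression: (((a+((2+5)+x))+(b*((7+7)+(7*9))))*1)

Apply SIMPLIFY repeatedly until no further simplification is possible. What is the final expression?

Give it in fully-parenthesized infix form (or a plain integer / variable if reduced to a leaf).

Answer: ((a+(7+x))+(b*77))

Derivation:
Start: (((a+((2+5)+x))+(b*((7+7)+(7*9))))*1)
Step 1: at root: (((a+((2+5)+x))+(b*((7+7)+(7*9))))*1) -> ((a+((2+5)+x))+(b*((7+7)+(7*9)))); overall: (((a+((2+5)+x))+(b*((7+7)+(7*9))))*1) -> ((a+((2+5)+x))+(b*((7+7)+(7*9))))
Step 2: at LRL: (2+5) -> 7; overall: ((a+((2+5)+x))+(b*((7+7)+(7*9)))) -> ((a+(7+x))+(b*((7+7)+(7*9))))
Step 3: at RRL: (7+7) -> 14; overall: ((a+(7+x))+(b*((7+7)+(7*9)))) -> ((a+(7+x))+(b*(14+(7*9))))
Step 4: at RRR: (7*9) -> 63; overall: ((a+(7+x))+(b*(14+(7*9)))) -> ((a+(7+x))+(b*(14+63)))
Step 5: at RR: (14+63) -> 77; overall: ((a+(7+x))+(b*(14+63))) -> ((a+(7+x))+(b*77))
Fixed point: ((a+(7+x))+(b*77))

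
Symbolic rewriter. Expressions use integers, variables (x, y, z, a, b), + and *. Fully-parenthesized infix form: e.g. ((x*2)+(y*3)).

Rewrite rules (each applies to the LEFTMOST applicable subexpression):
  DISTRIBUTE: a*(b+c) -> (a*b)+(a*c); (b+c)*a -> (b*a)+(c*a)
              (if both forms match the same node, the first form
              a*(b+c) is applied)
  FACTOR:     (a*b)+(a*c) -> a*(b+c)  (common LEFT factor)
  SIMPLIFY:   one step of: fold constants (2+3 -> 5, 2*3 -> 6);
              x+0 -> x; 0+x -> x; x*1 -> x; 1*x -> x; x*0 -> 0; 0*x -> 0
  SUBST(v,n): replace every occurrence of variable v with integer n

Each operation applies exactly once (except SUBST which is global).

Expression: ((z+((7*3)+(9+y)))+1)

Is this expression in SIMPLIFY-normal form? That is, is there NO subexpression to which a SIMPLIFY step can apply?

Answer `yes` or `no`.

Expression: ((z+((7*3)+(9+y)))+1)
Scanning for simplifiable subexpressions (pre-order)...
  at root: ((z+((7*3)+(9+y)))+1) (not simplifiable)
  at L: (z+((7*3)+(9+y))) (not simplifiable)
  at LR: ((7*3)+(9+y)) (not simplifiable)
  at LRL: (7*3) (SIMPLIFIABLE)
  at LRR: (9+y) (not simplifiable)
Found simplifiable subexpr at path LRL: (7*3)
One SIMPLIFY step would give: ((z+(21+(9+y)))+1)
-> NOT in normal form.

Answer: no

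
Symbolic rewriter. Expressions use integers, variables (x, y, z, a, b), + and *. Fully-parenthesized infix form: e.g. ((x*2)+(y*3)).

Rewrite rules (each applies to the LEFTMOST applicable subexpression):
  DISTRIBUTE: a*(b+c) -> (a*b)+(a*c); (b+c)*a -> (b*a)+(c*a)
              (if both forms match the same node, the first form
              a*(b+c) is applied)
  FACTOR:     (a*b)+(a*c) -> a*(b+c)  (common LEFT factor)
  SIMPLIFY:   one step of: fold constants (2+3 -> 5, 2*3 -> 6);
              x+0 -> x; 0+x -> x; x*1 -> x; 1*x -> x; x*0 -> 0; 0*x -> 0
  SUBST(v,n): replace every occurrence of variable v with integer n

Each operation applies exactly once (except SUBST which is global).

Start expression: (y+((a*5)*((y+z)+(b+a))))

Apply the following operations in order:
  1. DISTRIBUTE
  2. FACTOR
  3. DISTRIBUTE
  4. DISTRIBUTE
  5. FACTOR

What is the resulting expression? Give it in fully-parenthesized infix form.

Start: (y+((a*5)*((y+z)+(b+a))))
Apply DISTRIBUTE at R (target: ((a*5)*((y+z)+(b+a)))): (y+((a*5)*((y+z)+(b+a)))) -> (y+(((a*5)*(y+z))+((a*5)*(b+a))))
Apply FACTOR at R (target: (((a*5)*(y+z))+((a*5)*(b+a)))): (y+(((a*5)*(y+z))+((a*5)*(b+a)))) -> (y+((a*5)*((y+z)+(b+a))))
Apply DISTRIBUTE at R (target: ((a*5)*((y+z)+(b+a)))): (y+((a*5)*((y+z)+(b+a)))) -> (y+(((a*5)*(y+z))+((a*5)*(b+a))))
Apply DISTRIBUTE at RL (target: ((a*5)*(y+z))): (y+(((a*5)*(y+z))+((a*5)*(b+a)))) -> (y+((((a*5)*y)+((a*5)*z))+((a*5)*(b+a))))
Apply FACTOR at RL (target: (((a*5)*y)+((a*5)*z))): (y+((((a*5)*y)+((a*5)*z))+((a*5)*(b+a)))) -> (y+(((a*5)*(y+z))+((a*5)*(b+a))))

Answer: (y+(((a*5)*(y+z))+((a*5)*(b+a))))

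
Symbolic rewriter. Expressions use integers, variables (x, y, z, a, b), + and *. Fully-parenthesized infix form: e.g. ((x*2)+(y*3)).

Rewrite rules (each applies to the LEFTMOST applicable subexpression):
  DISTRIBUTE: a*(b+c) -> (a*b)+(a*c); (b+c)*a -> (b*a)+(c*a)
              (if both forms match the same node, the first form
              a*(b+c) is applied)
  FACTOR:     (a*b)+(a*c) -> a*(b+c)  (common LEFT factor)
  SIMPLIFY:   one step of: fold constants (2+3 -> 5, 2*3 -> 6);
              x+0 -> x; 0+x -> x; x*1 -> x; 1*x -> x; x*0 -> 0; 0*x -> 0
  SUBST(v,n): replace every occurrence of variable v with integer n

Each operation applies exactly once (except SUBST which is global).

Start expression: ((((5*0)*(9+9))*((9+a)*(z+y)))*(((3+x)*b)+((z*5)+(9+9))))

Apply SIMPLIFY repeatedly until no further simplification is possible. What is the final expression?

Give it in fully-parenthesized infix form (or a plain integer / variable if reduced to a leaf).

Start: ((((5*0)*(9+9))*((9+a)*(z+y)))*(((3+x)*b)+((z*5)+(9+9))))
Step 1: at LLL: (5*0) -> 0; overall: ((((5*0)*(9+9))*((9+a)*(z+y)))*(((3+x)*b)+((z*5)+(9+9)))) -> (((0*(9+9))*((9+a)*(z+y)))*(((3+x)*b)+((z*5)+(9+9))))
Step 2: at LL: (0*(9+9)) -> 0; overall: (((0*(9+9))*((9+a)*(z+y)))*(((3+x)*b)+((z*5)+(9+9)))) -> ((0*((9+a)*(z+y)))*(((3+x)*b)+((z*5)+(9+9))))
Step 3: at L: (0*((9+a)*(z+y))) -> 0; overall: ((0*((9+a)*(z+y)))*(((3+x)*b)+((z*5)+(9+9)))) -> (0*(((3+x)*b)+((z*5)+(9+9))))
Step 4: at root: (0*(((3+x)*b)+((z*5)+(9+9)))) -> 0; overall: (0*(((3+x)*b)+((z*5)+(9+9)))) -> 0
Fixed point: 0

Answer: 0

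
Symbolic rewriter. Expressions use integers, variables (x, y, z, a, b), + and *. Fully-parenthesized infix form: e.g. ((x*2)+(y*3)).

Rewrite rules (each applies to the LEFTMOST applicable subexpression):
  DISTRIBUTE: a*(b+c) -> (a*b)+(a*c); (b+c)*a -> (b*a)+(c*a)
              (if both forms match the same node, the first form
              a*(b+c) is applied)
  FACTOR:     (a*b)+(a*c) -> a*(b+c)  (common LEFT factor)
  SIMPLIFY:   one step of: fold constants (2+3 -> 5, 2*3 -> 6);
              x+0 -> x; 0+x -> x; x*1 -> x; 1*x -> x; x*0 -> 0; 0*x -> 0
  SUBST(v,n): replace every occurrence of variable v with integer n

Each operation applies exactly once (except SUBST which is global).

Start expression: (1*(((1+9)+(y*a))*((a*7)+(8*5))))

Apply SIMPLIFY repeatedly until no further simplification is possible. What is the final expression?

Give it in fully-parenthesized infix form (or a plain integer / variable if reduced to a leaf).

Start: (1*(((1+9)+(y*a))*((a*7)+(8*5))))
Step 1: at root: (1*(((1+9)+(y*a))*((a*7)+(8*5)))) -> (((1+9)+(y*a))*((a*7)+(8*5))); overall: (1*(((1+9)+(y*a))*((a*7)+(8*5)))) -> (((1+9)+(y*a))*((a*7)+(8*5)))
Step 2: at LL: (1+9) -> 10; overall: (((1+9)+(y*a))*((a*7)+(8*5))) -> ((10+(y*a))*((a*7)+(8*5)))
Step 3: at RR: (8*5) -> 40; overall: ((10+(y*a))*((a*7)+(8*5))) -> ((10+(y*a))*((a*7)+40))
Fixed point: ((10+(y*a))*((a*7)+40))

Answer: ((10+(y*a))*((a*7)+40))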